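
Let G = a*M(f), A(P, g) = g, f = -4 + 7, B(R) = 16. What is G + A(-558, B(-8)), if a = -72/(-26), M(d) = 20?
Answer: 928/13 ≈ 71.385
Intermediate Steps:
f = 3
a = 36/13 (a = -72*(-1/26) = 36/13 ≈ 2.7692)
G = 720/13 (G = (36/13)*20 = 720/13 ≈ 55.385)
G + A(-558, B(-8)) = 720/13 + 16 = 928/13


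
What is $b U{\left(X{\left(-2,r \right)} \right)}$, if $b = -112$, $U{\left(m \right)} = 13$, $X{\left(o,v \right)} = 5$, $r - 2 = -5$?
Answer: $-1456$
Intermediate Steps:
$r = -3$ ($r = 2 - 5 = -3$)
$b U{\left(X{\left(-2,r \right)} \right)} = \left(-112\right) 13 = -1456$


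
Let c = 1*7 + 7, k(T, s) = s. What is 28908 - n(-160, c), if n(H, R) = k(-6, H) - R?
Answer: 29082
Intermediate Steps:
c = 14 (c = 7 + 7 = 14)
n(H, R) = H - R
28908 - n(-160, c) = 28908 - (-160 - 1*14) = 28908 - (-160 - 14) = 28908 - 1*(-174) = 28908 + 174 = 29082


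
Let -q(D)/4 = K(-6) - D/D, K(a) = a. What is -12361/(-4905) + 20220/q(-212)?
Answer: 24881302/34335 ≈ 724.66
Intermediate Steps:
q(D) = 28 (q(D) = -4*(-6 - D/D) = -4*(-6 - 1*1) = -4*(-6 - 1) = -4*(-7) = 28)
-12361/(-4905) + 20220/q(-212) = -12361/(-4905) + 20220/28 = -12361*(-1/4905) + 20220*(1/28) = 12361/4905 + 5055/7 = 24881302/34335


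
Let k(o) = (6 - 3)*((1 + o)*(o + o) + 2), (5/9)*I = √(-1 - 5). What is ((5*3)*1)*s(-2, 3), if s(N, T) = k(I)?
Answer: -8298/5 + 162*I*√6 ≈ -1659.6 + 396.82*I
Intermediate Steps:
I = 9*I*√6/5 (I = 9*√(-1 - 5)/5 = 9*√(-6)/5 = 9*(I*√6)/5 = 9*I*√6/5 ≈ 4.4091*I)
k(o) = 6 + 6*o*(1 + o) (k(o) = 3*((1 + o)*(2*o) + 2) = 3*(2*o*(1 + o) + 2) = 3*(2 + 2*o*(1 + o)) = 6 + 6*o*(1 + o))
s(N, T) = -2766/25 + 54*I*√6/5 (s(N, T) = 6 + 6*(9*I*√6/5) + 6*(9*I*√6/5)² = 6 + 54*I*√6/5 + 6*(-486/25) = 6 + 54*I*√6/5 - 2916/25 = -2766/25 + 54*I*√6/5)
((5*3)*1)*s(-2, 3) = ((5*3)*1)*(-2766/25 + 54*I*√6/5) = (15*1)*(-2766/25 + 54*I*√6/5) = 15*(-2766/25 + 54*I*√6/5) = -8298/5 + 162*I*√6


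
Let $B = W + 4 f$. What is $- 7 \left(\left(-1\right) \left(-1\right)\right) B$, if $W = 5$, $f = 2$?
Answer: $-91$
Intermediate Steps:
$B = 13$ ($B = 5 + 4 \cdot 2 = 5 + 8 = 13$)
$- 7 \left(\left(-1\right) \left(-1\right)\right) B = - 7 \left(\left(-1\right) \left(-1\right)\right) 13 = \left(-7\right) 1 \cdot 13 = \left(-7\right) 13 = -91$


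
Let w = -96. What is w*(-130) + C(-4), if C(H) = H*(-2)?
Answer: 12488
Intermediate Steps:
C(H) = -2*H
w*(-130) + C(-4) = -96*(-130) - 2*(-4) = 12480 + 8 = 12488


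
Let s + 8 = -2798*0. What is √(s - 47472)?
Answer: 2*I*√11870 ≈ 217.9*I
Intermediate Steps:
s = -8 (s = -8 - 2798*0 = -8 + 0 = -8)
√(s - 47472) = √(-8 - 47472) = √(-47480) = 2*I*√11870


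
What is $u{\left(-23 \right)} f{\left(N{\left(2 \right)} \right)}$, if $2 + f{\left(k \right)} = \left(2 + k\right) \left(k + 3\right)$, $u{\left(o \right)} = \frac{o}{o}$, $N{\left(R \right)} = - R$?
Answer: $-2$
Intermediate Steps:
$u{\left(o \right)} = 1$
$f{\left(k \right)} = -2 + \left(2 + k\right) \left(3 + k\right)$ ($f{\left(k \right)} = -2 + \left(2 + k\right) \left(k + 3\right) = -2 + \left(2 + k\right) \left(3 + k\right)$)
$u{\left(-23 \right)} f{\left(N{\left(2 \right)} \right)} = 1 \left(4 + \left(\left(-1\right) 2\right)^{2} + 5 \left(\left(-1\right) 2\right)\right) = 1 \left(4 + \left(-2\right)^{2} + 5 \left(-2\right)\right) = 1 \left(4 + 4 - 10\right) = 1 \left(-2\right) = -2$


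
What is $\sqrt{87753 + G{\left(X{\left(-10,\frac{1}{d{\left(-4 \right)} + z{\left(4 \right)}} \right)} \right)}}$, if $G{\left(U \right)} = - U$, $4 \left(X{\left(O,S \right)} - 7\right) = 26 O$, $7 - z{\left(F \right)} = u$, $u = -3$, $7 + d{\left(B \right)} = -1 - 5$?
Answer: $\sqrt{87811} \approx 296.33$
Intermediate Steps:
$d{\left(B \right)} = -13$ ($d{\left(B \right)} = -7 - 6 = -13$)
$z{\left(F \right)} = 10$ ($z{\left(F \right)} = 7 - -3 = 7 + 3 = 10$)
$X{\left(O,S \right)} = 7 + \frac{13 O}{2}$ ($X{\left(O,S \right)} = 7 + \frac{26 O}{4} = 7 + \frac{13 O}{2}$)
$\sqrt{87753 + G{\left(X{\left(-10,\frac{1}{d{\left(-4 \right)} + z{\left(4 \right)}} \right)} \right)}} = \sqrt{87753 - \left(7 + \frac{13}{2} \left(-10\right)\right)} = \sqrt{87753 - \left(7 - 65\right)} = \sqrt{87753 - -58} = \sqrt{87753 + 58} = \sqrt{87811}$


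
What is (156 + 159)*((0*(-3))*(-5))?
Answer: 0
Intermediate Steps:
(156 + 159)*((0*(-3))*(-5)) = 315*(0*(-5)) = 315*0 = 0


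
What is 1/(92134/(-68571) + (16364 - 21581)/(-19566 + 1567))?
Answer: -1234209429/1300584959 ≈ -0.94897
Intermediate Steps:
1/(92134/(-68571) + (16364 - 21581)/(-19566 + 1567)) = 1/(92134*(-1/68571) - 5217/(-17999)) = 1/(-92134/68571 - 5217*(-1/17999)) = 1/(-92134/68571 + 5217/17999) = 1/(-1300584959/1234209429) = -1234209429/1300584959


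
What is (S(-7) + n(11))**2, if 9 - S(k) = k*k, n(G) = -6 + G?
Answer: 1225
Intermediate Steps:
S(k) = 9 - k**2 (S(k) = 9 - k*k = 9 - k**2)
(S(-7) + n(11))**2 = ((9 - 1*(-7)**2) + (-6 + 11))**2 = ((9 - 1*49) + 5)**2 = ((9 - 49) + 5)**2 = (-40 + 5)**2 = (-35)**2 = 1225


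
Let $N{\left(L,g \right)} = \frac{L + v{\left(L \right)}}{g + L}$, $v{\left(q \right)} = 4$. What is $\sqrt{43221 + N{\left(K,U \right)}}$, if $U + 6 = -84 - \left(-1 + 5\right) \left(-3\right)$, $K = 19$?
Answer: $\frac{16 \sqrt{587699}}{59} \approx 207.9$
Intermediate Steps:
$U = -78$ ($U = -6 - \left(84 + \left(-1 + 5\right) \left(-3\right)\right) = -6 - \left(84 + 4 \left(-3\right)\right) = -6 - 72 = -78$)
$N{\left(L,g \right)} = \frac{4 + L}{L + g}$ ($N{\left(L,g \right)} = \frac{L + 4}{g + L} = \frac{4 + L}{L + g}$)
$\sqrt{43221 + N{\left(K,U \right)}} = \sqrt{43221 + \frac{4 + 19}{19 - 78}} = \sqrt{43221 + \frac{1}{-59} \cdot 23} = \sqrt{43221 - \frac{23}{59}} = \sqrt{\frac{2550016}{59}} = \frac{16 \sqrt{587699}}{59}$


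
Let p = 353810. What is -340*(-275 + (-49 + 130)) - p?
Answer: -287850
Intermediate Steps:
-340*(-275 + (-49 + 130)) - p = -340*(-275 + (-49 + 130)) - 1*353810 = -340*(-275 + 81) - 353810 = -340*(-194) - 353810 = 65960 - 353810 = -287850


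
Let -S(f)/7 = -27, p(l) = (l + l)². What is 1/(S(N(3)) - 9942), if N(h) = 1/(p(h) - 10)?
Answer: -1/9753 ≈ -0.00010253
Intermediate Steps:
p(l) = 4*l² (p(l) = (2*l)² = 4*l²)
N(h) = 1/(-10 + 4*h²) (N(h) = 1/(4*h² - 10) = 1/(-10 + 4*h²))
S(f) = 189 (S(f) = -7*(-27) = 189)
1/(S(N(3)) - 9942) = 1/(189 - 9942) = 1/(-9753) = -1/9753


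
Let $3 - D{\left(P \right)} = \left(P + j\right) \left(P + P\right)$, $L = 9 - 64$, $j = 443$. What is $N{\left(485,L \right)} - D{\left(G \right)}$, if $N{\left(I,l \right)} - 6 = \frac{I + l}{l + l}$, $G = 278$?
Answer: $\frac{4409626}{11} \approx 4.0088 \cdot 10^{5}$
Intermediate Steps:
$L = -55$ ($L = 9 - 64 = -55$)
$N{\left(I,l \right)} = 6 + \frac{I + l}{2 l}$ ($N{\left(I,l \right)} = 6 + \frac{I + l}{l + l} = 6 + \frac{I + l}{2 l}$)
$D{\left(P \right)} = 3 - 2 P \left(443 + P\right)$ ($D{\left(P \right)} = 3 - \left(P + 443\right) \left(P + P\right) = 3 - \left(443 + P\right) 2 P = 3 - 2 P \left(443 + P\right)$)
$N{\left(485,L \right)} - D{\left(G \right)} = \frac{485 + 13 \left(-55\right)}{2 \left(-55\right)} - \left(3 - 246308 - 2 \cdot 278^{2}\right) = \frac{1}{2} \left(- \frac{1}{55}\right) \left(485 - 715\right) - \left(3 - 246308 - 154568\right) = \frac{1}{2} \left(- \frac{1}{55}\right) \left(-230\right) - \left(3 - 246308 - 154568\right) = \frac{23}{11} - -400873 = \frac{23}{11} + 400873 = \frac{4409626}{11}$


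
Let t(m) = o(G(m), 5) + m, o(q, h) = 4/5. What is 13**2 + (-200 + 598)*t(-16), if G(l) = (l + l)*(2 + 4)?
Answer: -29403/5 ≈ -5880.6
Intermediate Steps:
G(l) = 12*l (G(l) = (2*l)*6 = 12*l)
o(q, h) = 4/5 (o(q, h) = 4*(1/5) = 4/5)
t(m) = 4/5 + m
13**2 + (-200 + 598)*t(-16) = 13**2 + (-200 + 598)*(4/5 - 16) = 169 + 398*(-76/5) = 169 - 30248/5 = -29403/5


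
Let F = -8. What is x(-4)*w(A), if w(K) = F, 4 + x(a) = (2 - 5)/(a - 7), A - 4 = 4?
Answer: 328/11 ≈ 29.818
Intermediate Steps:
A = 8 (A = 4 + 4 = 8)
x(a) = -4 - 3/(-7 + a) (x(a) = -4 + (2 - 5)/(a - 7) = -4 - 3/(-7 + a))
w(K) = -8
x(-4)*w(A) = ((25 - 4*(-4))/(-7 - 4))*(-8) = ((25 + 16)/(-11))*(-8) = -1/11*41*(-8) = -41/11*(-8) = 328/11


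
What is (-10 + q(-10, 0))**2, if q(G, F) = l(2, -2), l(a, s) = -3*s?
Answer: 16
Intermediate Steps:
q(G, F) = 6 (q(G, F) = -3*(-2) = 6)
(-10 + q(-10, 0))**2 = (-10 + 6)**2 = (-4)**2 = 16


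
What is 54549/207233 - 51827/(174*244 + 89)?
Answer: -443130394/464038315 ≈ -0.95494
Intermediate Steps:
54549/207233 - 51827/(174*244 + 89) = 54549*(1/207233) - 51827/(42456 + 89) = 2871/10907 - 51827/42545 = -443130394/464038315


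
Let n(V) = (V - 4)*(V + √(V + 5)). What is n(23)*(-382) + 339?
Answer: -166595 - 14516*√7 ≈ -2.0500e+5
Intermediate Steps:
n(V) = (-4 + V)*(V + √(5 + V))
n(23)*(-382) + 339 = (23² - 4*23 - 4*√(5 + 23) + 23*√(5 + 23))*(-382) + 339 = (529 - 92 - 8*√7 + 23*√28)*(-382) + 339 = (529 - 92 - 8*√7 + 23*(2*√7))*(-382) + 339 = (529 - 92 - 8*√7 + 46*√7)*(-382) + 339 = (437 + 38*√7)*(-382) + 339 = (-166934 - 14516*√7) + 339 = -166595 - 14516*√7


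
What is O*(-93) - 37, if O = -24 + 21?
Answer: 242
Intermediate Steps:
O = -3
O*(-93) - 37 = -3*(-93) - 37 = 279 - 37 = 242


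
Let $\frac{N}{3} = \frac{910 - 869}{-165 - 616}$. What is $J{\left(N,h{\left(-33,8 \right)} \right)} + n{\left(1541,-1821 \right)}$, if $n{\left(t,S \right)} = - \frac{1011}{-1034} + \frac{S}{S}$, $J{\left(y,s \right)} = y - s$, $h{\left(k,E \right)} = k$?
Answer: $\frac{2556295}{73414} \approx 34.82$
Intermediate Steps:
$N = - \frac{123}{781}$ ($N = 3 \frac{910 - 869}{-165 - 616} = 3 \frac{41}{-781} = 3 \cdot 41 \left(- \frac{1}{781}\right) = 3 \left(- \frac{41}{781}\right) = - \frac{123}{781} \approx -0.15749$)
$n{\left(t,S \right)} = \frac{2045}{1034}$ ($n{\left(t,S \right)} = \left(-1011\right) \left(- \frac{1}{1034}\right) + 1 = \frac{1011}{1034} + 1 = \frac{2045}{1034}$)
$J{\left(N,h{\left(-33,8 \right)} \right)} + n{\left(1541,-1821 \right)} = \left(- \frac{123}{781} - -33\right) + \frac{2045}{1034} = \left(- \frac{123}{781} + 33\right) + \frac{2045}{1034} = \frac{25650}{781} + \frac{2045}{1034} = \frac{2556295}{73414}$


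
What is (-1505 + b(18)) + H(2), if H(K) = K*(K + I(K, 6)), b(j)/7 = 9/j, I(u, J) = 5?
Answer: -2975/2 ≈ -1487.5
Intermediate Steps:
b(j) = 63/j (b(j) = 7*(9/j) = 63/j)
H(K) = K*(5 + K) (H(K) = K*(K + 5) = K*(5 + K))
(-1505 + b(18)) + H(2) = (-1505 + 63/18) + 2*(5 + 2) = (-1505 + 63*(1/18)) + 2*7 = (-1505 + 7/2) + 14 = -3003/2 + 14 = -2975/2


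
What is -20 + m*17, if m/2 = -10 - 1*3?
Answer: -462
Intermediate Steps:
m = -26 (m = 2*(-10 - 1*3) = 2*(-10 - 3) = 2*(-13) = -26)
-20 + m*17 = -20 - 26*17 = -20 - 442 = -462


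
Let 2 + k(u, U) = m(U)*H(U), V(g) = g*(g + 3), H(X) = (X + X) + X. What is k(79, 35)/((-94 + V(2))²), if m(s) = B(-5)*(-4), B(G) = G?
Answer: 1049/3528 ≈ 0.29734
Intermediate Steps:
H(X) = 3*X (H(X) = 2*X + X = 3*X)
m(s) = 20 (m(s) = -5*(-4) = 20)
V(g) = g*(3 + g)
k(u, U) = -2 + 60*U (k(u, U) = -2 + 20*(3*U) = -2 + 60*U)
k(79, 35)/((-94 + V(2))²) = (-2 + 60*35)/((-94 + 2*(3 + 2))²) = (-2 + 2100)/((-94 + 2*5)²) = 2098/((-94 + 10)²) = 2098/((-84)²) = 2098/7056 = 2098*(1/7056) = 1049/3528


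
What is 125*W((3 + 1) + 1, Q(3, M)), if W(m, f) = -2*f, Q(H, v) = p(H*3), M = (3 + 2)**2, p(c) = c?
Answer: -2250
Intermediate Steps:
M = 25 (M = 5**2 = 25)
Q(H, v) = 3*H (Q(H, v) = H*3 = 3*H)
125*W((3 + 1) + 1, Q(3, M)) = 125*(-6*3) = 125*(-2*9) = 125*(-18) = -2250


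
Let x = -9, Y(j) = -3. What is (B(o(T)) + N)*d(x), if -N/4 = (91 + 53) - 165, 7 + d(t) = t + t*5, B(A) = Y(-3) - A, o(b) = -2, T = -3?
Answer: -5063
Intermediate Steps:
B(A) = -3 - A
d(t) = -7 + 6*t (d(t) = -7 + (t + t*5) = -7 + (t + 5*t) = -7 + 6*t)
N = 84 (N = -4*((91 + 53) - 165) = -4*(144 - 165) = -4*(-21) = 84)
(B(o(T)) + N)*d(x) = ((-3 - 1*(-2)) + 84)*(-7 + 6*(-9)) = ((-3 + 2) + 84)*(-7 - 54) = (-1 + 84)*(-61) = 83*(-61) = -5063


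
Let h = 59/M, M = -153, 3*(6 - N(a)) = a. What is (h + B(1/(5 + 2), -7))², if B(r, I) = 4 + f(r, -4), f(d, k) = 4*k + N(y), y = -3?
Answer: 678976/23409 ≈ 29.005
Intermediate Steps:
N(a) = 6 - a/3
f(d, k) = 7 + 4*k (f(d, k) = 4*k + (6 - ⅓*(-3)) = 4*k + (6 + 1) = 4*k + 7 = 7 + 4*k)
B(r, I) = -5 (B(r, I) = 4 + (7 + 4*(-4)) = 4 + (7 - 16) = 4 - 9 = -5)
h = -59/153 (h = 59/(-153) = 59*(-1/153) = -59/153 ≈ -0.38562)
(h + B(1/(5 + 2), -7))² = (-59/153 - 5)² = (-824/153)² = 678976/23409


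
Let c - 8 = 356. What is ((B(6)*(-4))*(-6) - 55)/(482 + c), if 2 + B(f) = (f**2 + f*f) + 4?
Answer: 1721/846 ≈ 2.0343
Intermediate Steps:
c = 364 (c = 8 + 356 = 364)
B(f) = 2 + 2*f**2 (B(f) = -2 + ((f**2 + f*f) + 4) = -2 + ((f**2 + f**2) + 4) = -2 + (2*f**2 + 4) = -2 + (4 + 2*f**2) = 2 + 2*f**2)
((B(6)*(-4))*(-6) - 55)/(482 + c) = (((2 + 2*6**2)*(-4))*(-6) - 55)/(482 + 364) = (((2 + 2*36)*(-4))*(-6) - 55)/846 = (((2 + 72)*(-4))*(-6) - 55)*(1/846) = ((74*(-4))*(-6) - 55)*(1/846) = (-296*(-6) - 55)*(1/846) = (1776 - 55)*(1/846) = 1721*(1/846) = 1721/846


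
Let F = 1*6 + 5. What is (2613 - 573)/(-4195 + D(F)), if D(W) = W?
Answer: -255/523 ≈ -0.48757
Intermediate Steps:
F = 11 (F = 6 + 5 = 11)
(2613 - 573)/(-4195 + D(F)) = (2613 - 573)/(-4195 + 11) = 2040/(-4184) = 2040*(-1/4184) = -255/523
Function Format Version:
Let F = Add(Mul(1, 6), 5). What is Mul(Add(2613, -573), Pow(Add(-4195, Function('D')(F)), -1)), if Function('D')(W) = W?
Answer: Rational(-255, 523) ≈ -0.48757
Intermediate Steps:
F = 11 (F = Add(6, 5) = 11)
Mul(Add(2613, -573), Pow(Add(-4195, Function('D')(F)), -1)) = Mul(Add(2613, -573), Pow(Add(-4195, 11), -1)) = Mul(2040, Pow(-4184, -1)) = Mul(2040, Rational(-1, 4184)) = Rational(-255, 523)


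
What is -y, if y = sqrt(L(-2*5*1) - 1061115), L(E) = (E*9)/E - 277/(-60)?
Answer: -I*sqrt(954991245)/30 ≈ -1030.1*I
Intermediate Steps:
L(E) = 817/60 (L(E) = (9*E)/E - 277*(-1/60) = 9 + 277/60 = 817/60)
y = I*sqrt(954991245)/30 (y = sqrt(817/60 - 1061115) = sqrt(-63666083/60) = I*sqrt(954991245)/30 ≈ 1030.1*I)
-y = -I*sqrt(954991245)/30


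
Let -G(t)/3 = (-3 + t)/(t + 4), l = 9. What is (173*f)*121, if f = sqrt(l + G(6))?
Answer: 188397*sqrt(10)/10 ≈ 59576.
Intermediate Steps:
G(t) = -3*(-3 + t)/(4 + t) (G(t) = -3*(-3 + t)/(t + 4) = -3*(-3 + t)/(4 + t))
f = 9*sqrt(10)/10 (f = sqrt(9 + 3*(3 - 1*6)/(4 + 6)) = sqrt(9 + 3*(3 - 6)/10) = sqrt(9 + 3*(1/10)*(-3)) = sqrt(9 - 9/10) = sqrt(81/10) = 9*sqrt(10)/10 ≈ 2.8461)
(173*f)*121 = (173*(9*sqrt(10)/10))*121 = (1557*sqrt(10)/10)*121 = 188397*sqrt(10)/10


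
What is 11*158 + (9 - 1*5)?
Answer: 1742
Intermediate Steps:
11*158 + (9 - 1*5) = 1738 + (9 - 5) = 1738 + 4 = 1742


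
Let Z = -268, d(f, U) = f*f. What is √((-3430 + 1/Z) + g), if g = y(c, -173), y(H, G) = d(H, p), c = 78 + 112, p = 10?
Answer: √586622453/134 ≈ 180.75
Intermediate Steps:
c = 190
d(f, U) = f²
y(H, G) = H²
g = 36100 (g = 190² = 36100)
√((-3430 + 1/Z) + g) = √((-3430 + 1/(-268)) + 36100) = √((-3430 - 1/268) + 36100) = √(-919241/268 + 36100) = √(8755559/268) = √586622453/134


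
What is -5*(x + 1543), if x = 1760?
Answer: -16515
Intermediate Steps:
-5*(x + 1543) = -5*(1760 + 1543) = -5*3303 = -16515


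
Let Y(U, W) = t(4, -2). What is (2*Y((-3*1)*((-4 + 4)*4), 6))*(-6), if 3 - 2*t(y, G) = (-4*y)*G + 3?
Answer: 192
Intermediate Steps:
t(y, G) = 2*G*y (t(y, G) = 3/2 - ((-4*y)*G + 3)/2 = 3/2 - (-4*G*y + 3)/2 = 3/2 - (3 - 4*G*y)/2 = 3/2 + (-3/2 + 2*G*y) = 2*G*y)
Y(U, W) = -16 (Y(U, W) = 2*(-2)*4 = -16)
(2*Y((-3*1)*((-4 + 4)*4), 6))*(-6) = (2*(-16))*(-6) = -32*(-6) = 192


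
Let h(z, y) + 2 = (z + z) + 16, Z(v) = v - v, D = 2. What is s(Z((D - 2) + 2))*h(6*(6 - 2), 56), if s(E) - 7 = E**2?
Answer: 434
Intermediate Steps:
Z(v) = 0
h(z, y) = 14 + 2*z (h(z, y) = -2 + ((z + z) + 16) = -2 + (2*z + 16) = -2 + (16 + 2*z) = 14 + 2*z)
s(E) = 7 + E**2
s(Z((D - 2) + 2))*h(6*(6 - 2), 56) = (7 + 0**2)*(14 + 2*(6*(6 - 2))) = (7 + 0)*(14 + 2*(6*4)) = 7*(14 + 2*24) = 7*(14 + 48) = 7*62 = 434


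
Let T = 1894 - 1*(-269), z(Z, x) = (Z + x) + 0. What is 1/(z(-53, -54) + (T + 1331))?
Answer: 1/3387 ≈ 0.00029525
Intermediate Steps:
z(Z, x) = Z + x
T = 2163 (T = 1894 + 269 = 2163)
1/(z(-53, -54) + (T + 1331)) = 1/((-53 - 54) + (2163 + 1331)) = 1/(-107 + 3494) = 1/3387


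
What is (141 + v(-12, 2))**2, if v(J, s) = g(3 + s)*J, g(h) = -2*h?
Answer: 68121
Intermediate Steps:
v(J, s) = J*(-6 - 2*s) (v(J, s) = (-2*(3 + s))*J = (-6 - 2*s)*J = J*(-6 - 2*s))
(141 + v(-12, 2))**2 = (141 + 2*(-12)*(-3 - 1*2))**2 = (141 + 2*(-12)*(-3 - 2))**2 = (141 + 2*(-12)*(-5))**2 = (141 + 120)**2 = 261**2 = 68121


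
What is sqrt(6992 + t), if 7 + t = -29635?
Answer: 5*I*sqrt(906) ≈ 150.5*I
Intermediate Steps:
t = -29642 (t = -7 - 29635 = -29642)
sqrt(6992 + t) = sqrt(6992 - 29642) = sqrt(-22650) = 5*I*sqrt(906)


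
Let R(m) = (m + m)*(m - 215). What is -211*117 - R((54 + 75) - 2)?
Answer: -2335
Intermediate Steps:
R(m) = 2*m*(-215 + m) (R(m) = (2*m)*(-215 + m) = 2*m*(-215 + m))
-211*117 - R((54 + 75) - 2) = -211*117 - 2*((54 + 75) - 2)*(-215 + ((54 + 75) - 2)) = -24687 - 2*(129 - 2)*(-215 + (129 - 2)) = -24687 - 2*127*(-215 + 127) = -24687 - 2*127*(-88) = -24687 - 1*(-22352) = -24687 + 22352 = -2335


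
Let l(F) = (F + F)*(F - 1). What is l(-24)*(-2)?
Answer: -2400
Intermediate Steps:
l(F) = 2*F*(-1 + F) (l(F) = (2*F)*(-1 + F) = 2*F*(-1 + F))
l(-24)*(-2) = (2*(-24)*(-1 - 24))*(-2) = (2*(-24)*(-25))*(-2) = 1200*(-2) = -2400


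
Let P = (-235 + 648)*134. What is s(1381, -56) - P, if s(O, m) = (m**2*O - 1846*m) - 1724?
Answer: 4377126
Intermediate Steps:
s(O, m) = -1724 - 1846*m + O*m**2 (s(O, m) = (O*m**2 - 1846*m) - 1724 = (-1846*m + O*m**2) - 1724 = -1724 - 1846*m + O*m**2)
P = 55342 (P = 413*134 = 55342)
s(1381, -56) - P = (-1724 - 1846*(-56) + 1381*(-56)**2) - 1*55342 = (-1724 + 103376 + 1381*3136) - 55342 = (-1724 + 103376 + 4330816) - 55342 = 4432468 - 55342 = 4377126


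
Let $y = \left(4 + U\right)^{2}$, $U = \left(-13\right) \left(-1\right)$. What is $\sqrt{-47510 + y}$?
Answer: $i \sqrt{47221} \approx 217.3 i$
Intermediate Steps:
$U = 13$
$y = 289$ ($y = \left(4 + 13\right)^{2} = 17^{2} = 289$)
$\sqrt{-47510 + y} = \sqrt{-47510 + 289} = \sqrt{-47221} = i \sqrt{47221}$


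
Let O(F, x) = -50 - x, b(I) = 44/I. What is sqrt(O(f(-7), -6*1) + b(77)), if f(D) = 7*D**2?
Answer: 4*I*sqrt(133)/7 ≈ 6.59*I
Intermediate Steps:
sqrt(O(f(-7), -6*1) + b(77)) = sqrt((-50 - (-6)) + 44/77) = sqrt((-50 - 1*(-6)) + 44*(1/77)) = sqrt((-50 + 6) + 4/7) = sqrt(-44 + 4/7) = sqrt(-304/7) = 4*I*sqrt(133)/7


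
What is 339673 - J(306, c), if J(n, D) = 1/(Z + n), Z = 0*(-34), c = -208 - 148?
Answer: 103939937/306 ≈ 3.3967e+5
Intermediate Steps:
c = -356
Z = 0
J(n, D) = 1/n (J(n, D) = 1/(0 + n) = 1/n)
339673 - J(306, c) = 339673 - 1/306 = 103939937/306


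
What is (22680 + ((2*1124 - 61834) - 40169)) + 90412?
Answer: 13337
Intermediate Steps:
(22680 + ((2*1124 - 61834) - 40169)) + 90412 = (22680 + ((2248 - 61834) - 40169)) + 90412 = (22680 + (-59586 - 40169)) + 90412 = (22680 - 99755) + 90412 = -77075 + 90412 = 13337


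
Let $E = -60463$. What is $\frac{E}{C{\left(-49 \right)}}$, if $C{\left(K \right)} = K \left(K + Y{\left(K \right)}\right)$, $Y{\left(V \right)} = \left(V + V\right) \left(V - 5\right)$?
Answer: $\frac{60463}{256907} \approx 0.23535$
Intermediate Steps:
$Y{\left(V \right)} = 2 V \left(-5 + V\right)$
$C{\left(K \right)} = K \left(K + 2 K \left(-5 + K\right)\right)$
$\frac{E}{C{\left(-49 \right)}} = - \frac{60463}{\left(-49\right)^{2} \left(-9 + 2 \left(-49\right)\right)} = - \frac{60463}{2401 \left(-9 - 98\right)} = - \frac{60463}{2401 \left(-107\right)} = - \frac{60463}{-256907} = \left(-60463\right) \left(- \frac{1}{256907}\right) = \frac{60463}{256907}$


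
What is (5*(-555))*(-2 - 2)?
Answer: 11100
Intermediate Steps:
(5*(-555))*(-2 - 2) = -2775*(-4) = 11100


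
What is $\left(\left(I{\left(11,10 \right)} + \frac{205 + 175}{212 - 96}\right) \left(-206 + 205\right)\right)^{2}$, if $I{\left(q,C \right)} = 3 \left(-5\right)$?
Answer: $\frac{115600}{841} \approx 137.46$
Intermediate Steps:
$I{\left(q,C \right)} = -15$
$\left(\left(I{\left(11,10 \right)} + \frac{205 + 175}{212 - 96}\right) \left(-206 + 205\right)\right)^{2} = \left(\left(-15 + \frac{205 + 175}{212 - 96}\right) \left(-206 + 205\right)\right)^{2} = \left(\left(-15 + \frac{380}{212 - 96}\right) \left(-1\right)\right)^{2} = \left(\left(-15 + \frac{380}{116}\right) \left(-1\right)\right)^{2} = \left(\left(-15 + 380 \cdot \frac{1}{116}\right) \left(-1\right)\right)^{2} = \left(\left(-15 + \frac{95}{29}\right) \left(-1\right)\right)^{2} = \left(\left(- \frac{340}{29}\right) \left(-1\right)\right)^{2} = \left(\frac{340}{29}\right)^{2} = \frac{115600}{841}$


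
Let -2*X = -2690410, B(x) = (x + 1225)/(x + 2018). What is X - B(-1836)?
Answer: 18832917/14 ≈ 1.3452e+6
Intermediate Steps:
B(x) = (1225 + x)/(2018 + x)
X = 1345205 (X = -1/2*(-2690410) = 1345205)
X - B(-1836) = 1345205 - (1225 - 1836)/(2018 - 1836) = 1345205 - (-611)/182 = 1345205 - 1*(-47/14) = 1345205 + 47/14 = 18832917/14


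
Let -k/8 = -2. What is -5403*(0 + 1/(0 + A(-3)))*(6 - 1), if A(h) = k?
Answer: -27015/16 ≈ -1688.4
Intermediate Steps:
k = 16 (k = -8*(-2) = 16)
A(h) = 16
-5403*(0 + 1/(0 + A(-3)))*(6 - 1) = -5403*(0 + 1/(0 + 16))*(6 - 1) = -5403*(0 + 1/16)*5 = -5403*5/16 = -27015/16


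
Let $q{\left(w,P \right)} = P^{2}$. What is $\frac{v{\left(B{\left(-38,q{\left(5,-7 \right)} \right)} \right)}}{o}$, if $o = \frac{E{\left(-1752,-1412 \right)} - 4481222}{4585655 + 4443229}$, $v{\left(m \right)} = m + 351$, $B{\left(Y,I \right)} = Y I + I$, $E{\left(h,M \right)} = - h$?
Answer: $\frac{6600114204}{2239735} \approx 2946.8$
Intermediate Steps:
$B{\left(Y,I \right)} = I + I Y$ ($B{\left(Y,I \right)} = I Y + I = I + I Y$)
$v{\left(m \right)} = 351 + m$
$o = - \frac{2239735}{4514442}$ ($o = \frac{\left(-1\right) \left(-1752\right) - 4481222}{4585655 + 4443229} = \frac{1752 - 4481222}{9028884} = \left(-4479470\right) \frac{1}{9028884} = - \frac{2239735}{4514442} \approx -0.49613$)
$\frac{v{\left(B{\left(-38,q{\left(5,-7 \right)} \right)} \right)}}{o} = \frac{351 + \left(-7\right)^{2} \left(1 - 38\right)}{- \frac{2239735}{4514442}} = \left(351 + 49 \left(-37\right)\right) \left(- \frac{4514442}{2239735}\right) = \left(351 - 1813\right) \left(- \frac{4514442}{2239735}\right) = \left(-1462\right) \left(- \frac{4514442}{2239735}\right) = \frac{6600114204}{2239735}$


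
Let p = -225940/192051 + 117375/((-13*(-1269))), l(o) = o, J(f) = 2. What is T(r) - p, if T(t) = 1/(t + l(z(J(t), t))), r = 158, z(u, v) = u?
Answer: -111376902439/18774905760 ≈ -5.9322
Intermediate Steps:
T(t) = 1/(2 + t) (T(t) = 1/(t + 2) = 1/(2 + t))
p = 696839035/117343161 (p = -225940*1/192051 + 117375/16497 = -225940/192051 + 117375*(1/16497) = -225940/192051 + 39125/5499 = 696839035/117343161 ≈ 5.9385)
T(r) - p = 1/(2 + 158) - 1*696839035/117343161 = 1/160 - 696839035/117343161 = -111376902439/18774905760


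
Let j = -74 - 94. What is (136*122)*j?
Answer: -2787456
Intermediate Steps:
j = -168
(136*122)*j = (136*122)*(-168) = 16592*(-168) = -2787456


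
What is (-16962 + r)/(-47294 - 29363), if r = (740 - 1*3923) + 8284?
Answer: 11861/76657 ≈ 0.15473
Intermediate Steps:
r = 5101 (r = (740 - 3923) + 8284 = -3183 + 8284 = 5101)
(-16962 + r)/(-47294 - 29363) = (-16962 + 5101)/(-47294 - 29363) = -11861/(-76657) = -11861*(-1/76657) = 11861/76657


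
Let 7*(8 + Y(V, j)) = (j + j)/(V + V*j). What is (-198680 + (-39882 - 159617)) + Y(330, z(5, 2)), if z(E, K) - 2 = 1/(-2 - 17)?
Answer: -25754735123/64680 ≈ -3.9819e+5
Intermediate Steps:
z(E, K) = 37/19 (z(E, K) = 2 + 1/(-2 - 17) = 2 + 1/(-19) = 2 - 1/19 = 37/19)
Y(V, j) = -8 + 2*j/(7*(V + V*j)) (Y(V, j) = -8 + ((j + j)/(V + V*j))/7 = -8 + ((2*j)/(V + V*j))/7 = -8 + (2*j/(V + V*j))/7 = -8 + 2*j/(7*(V + V*j)))
(-198680 + (-39882 - 159617)) + Y(330, z(5, 2)) = (-198680 + (-39882 - 159617)) + (2/7)*(37/19 - 28*330 - 28*330*37/19)/(330*(1 + 37/19)) = (-198680 - 199499) + (2/7)*(1/330)*(37/19 - 9240 - 341880/19)/(56/19) = -398179 + (2/7)*(1/330)*(19/56)*(-517403/19) = -398179 - 517403/64680 = -25754735123/64680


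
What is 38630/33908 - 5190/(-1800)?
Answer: 2045971/508620 ≈ 4.0226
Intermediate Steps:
38630/33908 - 5190/(-1800) = 38630*(1/33908) - 5190*(-1/1800) = 19315/16954 + 173/60 = 2045971/508620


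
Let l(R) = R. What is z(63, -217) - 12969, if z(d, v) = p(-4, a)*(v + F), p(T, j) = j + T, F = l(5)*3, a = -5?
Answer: -11151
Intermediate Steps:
F = 15 (F = 5*3 = 15)
p(T, j) = T + j
z(d, v) = -135 - 9*v (z(d, v) = (-4 - 5)*(v + 15) = -9*(15 + v) = -135 - 9*v)
z(63, -217) - 12969 = (-135 - 9*(-217)) - 12969 = (-135 + 1953) - 12969 = 1818 - 12969 = -11151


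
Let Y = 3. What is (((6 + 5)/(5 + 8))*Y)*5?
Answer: 165/13 ≈ 12.692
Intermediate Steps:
(((6 + 5)/(5 + 8))*Y)*5 = (((6 + 5)/(5 + 8))*3)*5 = ((11/13)*3)*5 = (33/13)*5 = 165/13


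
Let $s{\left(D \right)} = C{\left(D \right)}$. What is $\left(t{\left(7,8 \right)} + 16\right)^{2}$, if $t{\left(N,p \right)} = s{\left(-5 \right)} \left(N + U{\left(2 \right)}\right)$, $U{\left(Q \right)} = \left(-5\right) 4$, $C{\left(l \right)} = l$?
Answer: $6561$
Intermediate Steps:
$s{\left(D \right)} = D$
$U{\left(Q \right)} = -20$
$t{\left(N,p \right)} = 100 - 5 N$ ($t{\left(N,p \right)} = - 5 \left(N - 20\right) = - 5 \left(-20 + N\right) = 100 - 5 N$)
$\left(t{\left(7,8 \right)} + 16\right)^{2} = \left(\left(100 - 35\right) + 16\right)^{2} = \left(65 + 16\right)^{2} = 81^{2} = 6561$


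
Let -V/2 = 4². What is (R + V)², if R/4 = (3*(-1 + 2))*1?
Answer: 400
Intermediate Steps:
V = -32 (V = -2*4² = -2*16 = -32)
R = 12 (R = 4*((3*(-1 + 2))*1) = 4*((3*1)*1) = 4*(3*1) = 4*3 = 12)
(R + V)² = (12 - 32)² = (-20)² = 400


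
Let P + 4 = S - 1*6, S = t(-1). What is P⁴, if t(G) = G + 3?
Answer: 4096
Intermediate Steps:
t(G) = 3 + G
S = 2 (S = 3 - 1 = 2)
P = -8 (P = -4 + (2 - 1*6) = -4 + (2 - 6) = -4 - 4 = -8)
P⁴ = (-8)⁴ = 4096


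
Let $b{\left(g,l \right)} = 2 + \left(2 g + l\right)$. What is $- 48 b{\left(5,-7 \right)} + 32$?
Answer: $-208$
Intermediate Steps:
$b{\left(g,l \right)} = 2 + l + 2 g$ ($b{\left(g,l \right)} = 2 + \left(l + 2 g\right) = 2 + l + 2 g$)
$- 48 b{\left(5,-7 \right)} + 32 = - 48 \left(2 - 7 + 2 \cdot 5\right) + 32 = - 48 \left(2 - 7 + 10\right) + 32 = \left(-48\right) 5 + 32 = -240 + 32 = -208$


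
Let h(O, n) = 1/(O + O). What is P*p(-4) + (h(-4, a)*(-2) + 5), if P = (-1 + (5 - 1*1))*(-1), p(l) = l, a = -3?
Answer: 69/4 ≈ 17.250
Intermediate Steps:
P = -3 (P = (-1 + (5 - 1))*(-1) = (-1 + 4)*(-1) = 3*(-1) = -3)
h(O, n) = 1/(2*O)
P*p(-4) + (h(-4, a)*(-2) + 5) = -3*(-4) + (((1/2)/(-4))*(-2) + 5) = 12 + (((1/2)*(-1/4))*(-2) + 5) = 12 + (-1/8*(-2) + 5) = 12 + (1/4 + 5) = 12 + 21/4 = 69/4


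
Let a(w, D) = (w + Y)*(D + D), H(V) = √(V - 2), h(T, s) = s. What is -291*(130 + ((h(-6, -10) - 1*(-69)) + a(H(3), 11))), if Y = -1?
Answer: -54999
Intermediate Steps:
H(V) = √(-2 + V)
a(w, D) = 2*D*(-1 + w) (a(w, D) = (w - 1)*(D + D) = (-1 + w)*(2*D) = 2*D*(-1 + w))
-291*(130 + ((h(-6, -10) - 1*(-69)) + a(H(3), 11))) = -291*(130 + ((-10 - 1*(-69)) + 2*11*(-1 + √(-2 + 3)))) = -291*(130 + ((-10 + 69) + 2*11*(-1 + √1))) = -291*(130 + (59 + 2*11*(-1 + 1))) = -291*(130 + (59 + 2*11*0)) = -291*(130 + (59 + 0)) = -291*(130 + 59) = -291*189 = -54999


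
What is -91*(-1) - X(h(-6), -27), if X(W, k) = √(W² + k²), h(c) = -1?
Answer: 91 - √730 ≈ 63.982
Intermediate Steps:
-91*(-1) - X(h(-6), -27) = -91*(-1) - √((-1)² + (-27)²) = 91 - √(1 + 729) = 91 - √730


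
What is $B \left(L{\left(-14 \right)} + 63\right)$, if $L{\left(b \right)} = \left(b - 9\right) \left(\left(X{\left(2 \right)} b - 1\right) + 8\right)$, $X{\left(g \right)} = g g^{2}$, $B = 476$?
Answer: $1179528$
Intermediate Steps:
$X{\left(g \right)} = g^{3}$
$L{\left(b \right)} = \left(-9 + b\right) \left(7 + 8 b\right)$ ($L{\left(b \right)} = \left(b - 9\right) \left(\left(2^{3} b - 1\right) + 8\right) = \left(-9 + b\right) \left(\left(8 b - 1\right) + 8\right) = \left(-9 + b\right) \left(\left(-1 + 8 b\right) + 8\right) = \left(-9 + b\right) \left(7 + 8 b\right)$)
$B \left(L{\left(-14 \right)} + 63\right) = 476 \left(\left(-63 - -910 + 8 \left(-14\right)^{2}\right) + 63\right) = 476 \left(\left(-63 + 910 + 8 \cdot 196\right) + 63\right) = 476 \left(\left(-63 + 910 + 1568\right) + 63\right) = 476 \left(2415 + 63\right) = 476 \cdot 2478 = 1179528$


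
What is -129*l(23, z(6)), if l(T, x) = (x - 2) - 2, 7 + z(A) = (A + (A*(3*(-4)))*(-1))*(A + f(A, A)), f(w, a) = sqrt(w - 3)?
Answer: -58953 - 10062*sqrt(3) ≈ -76381.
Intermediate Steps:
f(w, a) = sqrt(-3 + w)
z(A) = -7 + 13*A*(A + sqrt(-3 + A)) (z(A) = -7 + (A + (A*(3*(-4)))*(-1))*(A + sqrt(-3 + A)) = -7 + (A + (A*(-12))*(-1))*(A + sqrt(-3 + A)) = -7 + (A - 12*A*(-1))*(A + sqrt(-3 + A)) = -7 + (A + 12*A)*(A + sqrt(-3 + A)) = -7 + (13*A)*(A + sqrt(-3 + A)) = -7 + 13*A*(A + sqrt(-3 + A)))
l(T, x) = -4 + x (l(T, x) = (-2 + x) - 2 = -4 + x)
-129*l(23, z(6)) = -129*(-4 + (-7 + 13*6**2 + 13*6*sqrt(-3 + 6))) = -129*(-4 + (-7 + 13*36 + 13*6*sqrt(3))) = -129*(-4 + (-7 + 468 + 78*sqrt(3))) = -129*(-4 + (461 + 78*sqrt(3))) = -129*(457 + 78*sqrt(3)) = -58953 - 10062*sqrt(3)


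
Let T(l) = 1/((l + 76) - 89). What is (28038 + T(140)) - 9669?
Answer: 2332864/127 ≈ 18369.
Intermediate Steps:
T(l) = 1/(-13 + l) (T(l) = 1/((76 + l) - 89) = 1/(-13 + l))
(28038 + T(140)) - 9669 = (28038 + 1/(-13 + 140)) - 9669 = (28038 + 1/127) - 9669 = 3560827/127 - 9669 = 2332864/127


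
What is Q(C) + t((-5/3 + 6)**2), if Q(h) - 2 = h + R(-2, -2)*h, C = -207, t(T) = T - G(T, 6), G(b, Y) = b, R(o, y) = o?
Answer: 209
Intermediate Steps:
t(T) = 0 (t(T) = T - T = 0)
Q(h) = 2 - h (Q(h) = 2 + (h - 2*h) = 2 - h)
Q(C) + t((-5/3 + 6)**2) = (2 - 1*(-207)) + 0 = (2 + 207) + 0 = 209 + 0 = 209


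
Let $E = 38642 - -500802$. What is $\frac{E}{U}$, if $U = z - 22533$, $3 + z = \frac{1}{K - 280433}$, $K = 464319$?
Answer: $- \frac{5835070552}{243767935} \approx -23.937$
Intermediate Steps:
$z = - \frac{551657}{183886}$ ($z = -3 + \frac{1}{464319 - 280433} = -3 + \frac{1}{183886} = - \frac{551657}{183886} \approx -3.0$)
$E = 539444$ ($E = 38642 + 500802 = 539444$)
$U = - \frac{4144054895}{183886}$ ($U = - \frac{551657}{183886} - 22533 = - \frac{4144054895}{183886} \approx -22536.0$)
$\frac{E}{U} = \frac{539444}{- \frac{4144054895}{183886}} = 539444 \left(- \frac{183886}{4144054895}\right) = - \frac{5835070552}{243767935}$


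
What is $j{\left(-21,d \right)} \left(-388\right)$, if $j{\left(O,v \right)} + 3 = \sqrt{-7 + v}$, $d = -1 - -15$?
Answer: $1164 - 388 \sqrt{7} \approx 137.45$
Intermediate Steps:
$d = 14$ ($d = -1 + 15 = 14$)
$j{\left(O,v \right)} = -3 + \sqrt{-7 + v}$
$j{\left(-21,d \right)} \left(-388\right) = \left(-3 + \sqrt{-7 + 14}\right) \left(-388\right) = \left(-3 + \sqrt{7}\right) \left(-388\right) = 1164 - 388 \sqrt{7}$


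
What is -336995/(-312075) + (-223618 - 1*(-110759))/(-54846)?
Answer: 1193406671/380357010 ≈ 3.1376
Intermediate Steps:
-336995/(-312075) + (-223618 - 1*(-110759))/(-54846) = -336995*(-1/312075) + (-223618 + 110759)*(-1/54846) = 67399/62415 - 112859*(-1/54846) = 67399/62415 + 112859/54846 = 1193406671/380357010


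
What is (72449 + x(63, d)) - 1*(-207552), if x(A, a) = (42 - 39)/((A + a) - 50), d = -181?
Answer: 15680055/56 ≈ 2.8000e+5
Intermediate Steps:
x(A, a) = 3/(-50 + A + a)
(72449 + x(63, d)) - 1*(-207552) = (72449 + 3/(-50 + 63 - 181)) - 1*(-207552) = (72449 + 3/(-168)) + 207552 = (72449 + 3*(-1/168)) + 207552 = (72449 - 1/56) + 207552 = 4057143/56 + 207552 = 15680055/56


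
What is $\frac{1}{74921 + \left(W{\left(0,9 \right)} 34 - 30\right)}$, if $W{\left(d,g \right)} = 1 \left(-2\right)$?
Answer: $\frac{1}{74823} \approx 1.3365 \cdot 10^{-5}$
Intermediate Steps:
$W{\left(d,g \right)} = -2$
$\frac{1}{74921 + \left(W{\left(0,9 \right)} 34 - 30\right)} = \frac{1}{74921 - 98} = \frac{1}{74823}$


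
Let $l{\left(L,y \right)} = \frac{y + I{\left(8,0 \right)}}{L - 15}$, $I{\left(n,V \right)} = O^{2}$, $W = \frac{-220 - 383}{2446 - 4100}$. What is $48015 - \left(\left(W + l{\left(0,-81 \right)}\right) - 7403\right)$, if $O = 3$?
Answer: $\frac{458264149}{8270} \approx 55413.0$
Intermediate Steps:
$W = \frac{603}{1654}$ ($W = - \frac{603}{-1654} = \left(-603\right) \left(- \frac{1}{1654}\right) = \frac{603}{1654} \approx 0.36457$)
$I{\left(n,V \right)} = 9$ ($I{\left(n,V \right)} = 3^{2} = 9$)
$l{\left(L,y \right)} = \frac{9 + y}{-15 + L}$ ($l{\left(L,y \right)} = \frac{y + 9}{L - 15} = \frac{9 + y}{-15 + L}$)
$48015 - \left(\left(W + l{\left(0,-81 \right)}\right) - 7403\right) = 48015 - \left(\left(\frac{603}{1654} + \frac{9 - 81}{-15 + 0}\right) - 7403\right) = 48015 - \left(\left(\frac{603}{1654} + \frac{1}{-15} \left(-72\right)\right) - 7403\right) = 48015 - \left(\left(\frac{603}{1654} - - \frac{24}{5}\right) - 7403\right) = 48015 - \left(\left(\frac{603}{1654} + \frac{24}{5}\right) - 7403\right) = 48015 - \left(\frac{42711}{8270} - 7403\right) = 48015 - - \frac{61180099}{8270} = 48015 + \frac{61180099}{8270} = \frac{458264149}{8270}$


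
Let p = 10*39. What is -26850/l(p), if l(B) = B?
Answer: -895/13 ≈ -68.846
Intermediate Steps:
p = 390
-26850/l(p) = -26850/390 = -26850*1/390 = -895/13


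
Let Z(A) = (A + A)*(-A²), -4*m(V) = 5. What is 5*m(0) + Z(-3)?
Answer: 191/4 ≈ 47.750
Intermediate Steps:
m(V) = -5/4 (m(V) = -¼*5 = -5/4)
Z(A) = -2*A³ (Z(A) = (2*A)*(-A²) = -2*A³)
5*m(0) + Z(-3) = 5*(-5/4) - 2*(-3)³ = -25/4 - 2*(-27) = -25/4 + 54 = 191/4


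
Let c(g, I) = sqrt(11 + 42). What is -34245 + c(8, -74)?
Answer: -34245 + sqrt(53) ≈ -34238.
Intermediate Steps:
c(g, I) = sqrt(53)
-34245 + c(8, -74) = -34245 + sqrt(53)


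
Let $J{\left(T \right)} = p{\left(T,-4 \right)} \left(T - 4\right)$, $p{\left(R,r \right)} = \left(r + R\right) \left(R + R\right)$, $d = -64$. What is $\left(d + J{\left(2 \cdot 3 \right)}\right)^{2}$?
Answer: $256$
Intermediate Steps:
$p{\left(R,r \right)} = 2 R \left(R + r\right)$ ($p{\left(R,r \right)} = \left(R + r\right) 2 R = 2 R \left(R + r\right)$)
$J{\left(T \right)} = 2 T \left(-4 + T\right)^{2}$ ($J{\left(T \right)} = 2 T \left(T - 4\right) \left(T - 4\right) = 2 T \left(-4 + T\right) \left(-4 + T\right) = 2 T \left(-4 + T\right)^{2}$)
$\left(d + J{\left(2 \cdot 3 \right)}\right)^{2} = \left(-64 + 2 \cdot 2 \cdot 3 \left(-4 + 2 \cdot 3\right)^{2}\right)^{2} = \left(-64 + 2 \cdot 6 \left(-4 + 6\right)^{2}\right)^{2} = \left(-64 + 2 \cdot 6 \cdot 2^{2}\right)^{2} = \left(-64 + 2 \cdot 6 \cdot 4\right)^{2} = \left(-64 + 48\right)^{2} = \left(-16\right)^{2} = 256$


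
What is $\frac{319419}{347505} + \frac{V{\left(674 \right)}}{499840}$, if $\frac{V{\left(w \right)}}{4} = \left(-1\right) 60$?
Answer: $\frac{664895799}{723737080} \approx 0.9187$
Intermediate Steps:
$V{\left(w \right)} = -240$ ($V{\left(w \right)} = 4 \left(\left(-1\right) 60\right) = 4 \left(-60\right) = -240$)
$\frac{319419}{347505} + \frac{V{\left(674 \right)}}{499840} = \frac{319419}{347505} - \frac{240}{499840} = 319419 \cdot \frac{1}{347505} - \frac{3}{6248} = \frac{106473}{115835} - \frac{3}{6248} = \frac{664895799}{723737080}$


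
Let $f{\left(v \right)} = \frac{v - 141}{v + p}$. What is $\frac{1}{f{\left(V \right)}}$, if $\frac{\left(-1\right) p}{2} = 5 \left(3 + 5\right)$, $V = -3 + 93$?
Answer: $- \frac{10}{51} \approx -0.19608$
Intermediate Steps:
$V = 90$
$p = -80$ ($p = - 2 \cdot 5 \left(3 + 5\right) = - 2 \cdot 5 \cdot 8 = \left(-2\right) 40 = -80$)
$f{\left(v \right)} = \frac{-141 + v}{-80 + v}$ ($f{\left(v \right)} = \frac{v - 141}{v - 80} = \frac{-141 + v}{-80 + v}$)
$\frac{1}{f{\left(V \right)}} = \frac{1}{\frac{1}{-80 + 90} \left(-141 + 90\right)} = \frac{1}{\frac{1}{10} \left(-51\right)} = \frac{1}{- \frac{51}{10}} = - \frac{10}{51}$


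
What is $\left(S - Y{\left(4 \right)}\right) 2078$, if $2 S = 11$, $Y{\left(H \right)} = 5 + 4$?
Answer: $-7273$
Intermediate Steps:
$Y{\left(H \right)} = 9$
$S = \frac{11}{2}$ ($S = \frac{1}{2} \cdot 11 = \frac{11}{2} \approx 5.5$)
$\left(S - Y{\left(4 \right)}\right) 2078 = \left(\frac{11}{2} - 9\right) 2078 = \left(- \frac{7}{2}\right) 2078 = -7273$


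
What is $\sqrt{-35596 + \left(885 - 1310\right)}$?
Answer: $i \sqrt{36021} \approx 189.79 i$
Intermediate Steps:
$\sqrt{-35596 + \left(885 - 1310\right)} = \sqrt{-35596 - 425} = \sqrt{-36021} = i \sqrt{36021}$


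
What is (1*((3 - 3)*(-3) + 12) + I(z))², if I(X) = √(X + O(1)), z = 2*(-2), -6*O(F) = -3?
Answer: (24 + I*√14)²/4 ≈ 140.5 + 44.9*I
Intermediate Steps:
O(F) = ½ (O(F) = -⅙*(-3) = ½)
z = -4
I(X) = √(½ + X) (I(X) = √(X + ½) = √(½ + X))
(1*((3 - 3)*(-3) + 12) + I(z))² = (1*((3 - 3)*(-3) + 12) + √(2 + 4*(-4))/2)² = (1*(0*(-3) + 12) + √(2 - 16)/2)² = (1*(0 + 12) + √(-14)/2)² = (1*12 + (I*√14)/2)² = (12 + I*√14/2)²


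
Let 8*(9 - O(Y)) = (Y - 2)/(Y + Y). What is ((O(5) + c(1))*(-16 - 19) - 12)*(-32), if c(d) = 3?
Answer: 13782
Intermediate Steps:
O(Y) = 9 - (-2 + Y)/(16*Y) (O(Y) = 9 - (Y - 2)/(8*(Y + Y)) = 9 - (-2 + Y)/(8*(2*Y)) = 9 - (-2 + Y)*1/(2*Y)/8 = 9 - (-2 + Y)/(16*Y))
((O(5) + c(1))*(-16 - 19) - 12)*(-32) = (((1/16)*(2 + 143*5)/5 + 3)*(-16 - 19) - 12)*(-32) = (((1/16)*(⅕)*(2 + 715) + 3)*(-35) - 12)*(-32) = (((1/16)*(⅕)*717 + 3)*(-35) - 12)*(-32) = ((717/80 + 3)*(-35) - 12)*(-32) = ((957/80)*(-35) - 12)*(-32) = (-6699/16 - 12)*(-32) = -6891/16*(-32) = 13782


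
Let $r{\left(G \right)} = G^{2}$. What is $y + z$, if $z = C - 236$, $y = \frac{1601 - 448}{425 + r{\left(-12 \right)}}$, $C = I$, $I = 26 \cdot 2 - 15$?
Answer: $- \frac{112078}{569} \approx -196.97$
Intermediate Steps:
$I = 37$ ($I = 52 - 15 = 37$)
$C = 37$
$y = \frac{1153}{569}$ ($y = \frac{1601 - 448}{425 + \left(-12\right)^{2}} = \frac{1153}{425 + 144} = \frac{1153}{569} \approx 2.0264$)
$z = -199$ ($z = 37 - 236 = -199$)
$y + z = \frac{1153}{569} - 199 = - \frac{112078}{569}$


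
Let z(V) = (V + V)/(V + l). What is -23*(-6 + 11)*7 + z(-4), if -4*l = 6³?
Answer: -23341/29 ≈ -804.86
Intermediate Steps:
l = -54 (l = -¼*6³ = -¼*216 = -54)
z(V) = 2*V/(-54 + V) (z(V) = (V + V)/(V - 54) = (2*V)/(-54 + V) = 2*V/(-54 + V))
-23*(-6 + 11)*7 + z(-4) = -23*(-6 + 11)*7 + 2*(-4)/(-54 - 4) = -115*7 + 2*(-4)/(-58) = -23*35 + 2*(-4)*(-1/58) = -805 + 4/29 = -23341/29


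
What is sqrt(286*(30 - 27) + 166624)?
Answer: 7*sqrt(3418) ≈ 409.25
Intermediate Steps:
sqrt(286*(30 - 27) + 166624) = sqrt(286*3 + 166624) = sqrt(858 + 166624) = sqrt(167482) = 7*sqrt(3418)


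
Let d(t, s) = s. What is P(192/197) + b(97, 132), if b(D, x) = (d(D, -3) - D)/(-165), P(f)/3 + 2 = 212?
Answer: 20810/33 ≈ 630.61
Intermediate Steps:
P(f) = 630 (P(f) = -6 + 3*212 = -6 + 636 = 630)
b(D, x) = 1/55 + D/165 (b(D, x) = (-3 - D)/(-165) = (-3 - D)*(-1/165) = 1/55 + D/165)
P(192/197) + b(97, 132) = 630 + (1/55 + (1/165)*97) = 630 + (1/55 + 97/165) = 630 + 20/33 = 20810/33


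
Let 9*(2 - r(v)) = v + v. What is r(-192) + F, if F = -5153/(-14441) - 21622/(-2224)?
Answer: 2637379889/48175176 ≈ 54.746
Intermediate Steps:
F = 161851787/16058392 (F = -5153*(-1/14441) - 21622*(-1/2224) = 5153/14441 + 10811/1112 = 161851787/16058392 ≈ 10.079)
r(v) = 2 - 2*v/9 (r(v) = 2 - (v + v)/9 = 2 - 2*v/9)
r(-192) + F = (2 - 2/9*(-192)) + 161851787/16058392 = (2 + 128/3) + 161851787/16058392 = 134/3 + 161851787/16058392 = 2637379889/48175176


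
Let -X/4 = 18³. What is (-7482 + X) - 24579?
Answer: -55389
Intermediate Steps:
X = -23328 (X = -4*18³ = -4*5832 = -23328)
(-7482 + X) - 24579 = (-7482 - 23328) - 24579 = -30810 - 24579 = -55389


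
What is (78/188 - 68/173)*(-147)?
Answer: -52185/16262 ≈ -3.2090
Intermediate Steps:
(78/188 - 68/173)*(-147) = (78*(1/188) - 68*1/173)*(-147) = (39/94 - 68/173)*(-147) = (355/16262)*(-147) = -52185/16262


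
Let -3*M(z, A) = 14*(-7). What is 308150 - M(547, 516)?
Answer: 924352/3 ≈ 3.0812e+5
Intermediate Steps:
M(z, A) = 98/3 (M(z, A) = -14*(-7)/3 = -⅓*(-98) = 98/3)
308150 - M(547, 516) = 308150 - 1*98/3 = 308150 - 98/3 = 924352/3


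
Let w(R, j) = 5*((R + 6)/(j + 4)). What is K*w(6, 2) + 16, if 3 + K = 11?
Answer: 96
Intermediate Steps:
K = 8 (K = -3 + 11 = 8)
w(R, j) = 5*(6 + R)/(4 + j) (w(R, j) = 5*((6 + R)/(4 + j)) = 5*(6 + R)/(4 + j))
K*w(6, 2) + 16 = 8*(5*(6 + 6)/(4 + 2)) + 16 = 8*(5*12/6) + 16 = 8*(5*(⅙)*12) + 16 = 8*10 + 16 = 80 + 16 = 96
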